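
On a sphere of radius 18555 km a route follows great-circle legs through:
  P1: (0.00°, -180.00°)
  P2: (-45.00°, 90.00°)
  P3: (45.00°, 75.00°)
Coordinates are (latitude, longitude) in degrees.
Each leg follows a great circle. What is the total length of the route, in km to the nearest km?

Leg P1→P2: central angle 1.5708 rad, distance 29146.1 km.
Leg P2→P3: central angle 1.5878 rad, distance 29462.3 km.
Total: 29146.1 + 29462.3 ≈ 58608 km.

58608 km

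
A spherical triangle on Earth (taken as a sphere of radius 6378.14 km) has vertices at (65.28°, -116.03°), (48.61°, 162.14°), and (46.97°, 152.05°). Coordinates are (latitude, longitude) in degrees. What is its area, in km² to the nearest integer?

1398661 km²

Side lengths (central angles): a = 0.1216, b = 0.8573, c = 0.7659 rad; semiperimeter s = 0.8724.
By l'Huilier's theorem, tan(E/4) = √[tan(s/2) tan((s−a)/2) tan((s−b)/2) tan((s−c)/2)], giving spherical excess E = 0.0344 rad.
Area = E·R² = 0.0344 × (6378.14)² ≈ 1398661 km².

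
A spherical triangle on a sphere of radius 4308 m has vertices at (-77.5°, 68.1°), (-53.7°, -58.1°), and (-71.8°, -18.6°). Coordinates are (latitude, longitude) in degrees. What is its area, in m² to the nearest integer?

742005 m²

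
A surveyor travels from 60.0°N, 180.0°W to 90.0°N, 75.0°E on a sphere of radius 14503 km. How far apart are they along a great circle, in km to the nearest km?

Let φ₁ = 1.0472 rad, φ₂ = 1.5708 rad, and Δλ = -1.8326 rad.
cos c = sin φ₁ sin φ₂ + cos φ₁ cos φ₂ cos Δλ = (0.8660)(1.0000) + (0.5000)(0.0000)(-0.2588) = 0.86603,
so c = arccos(0.86603) = 0.52360 rad.
Distance = R·c = 14503 × 0.5236 ≈ 7594 km.

7594 km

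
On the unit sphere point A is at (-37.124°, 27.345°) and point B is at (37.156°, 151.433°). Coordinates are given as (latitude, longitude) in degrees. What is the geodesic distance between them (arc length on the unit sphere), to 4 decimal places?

Let φ₁ = -0.6479 rad, φ₂ = 0.6485 rad, and Δλ = 2.1657 rad.
cos c = sin φ₁ sin φ₂ + cos φ₁ cos φ₂ cos Δλ = (-0.6035)(0.6040) + (0.7973)(0.7970)(-0.5605) = -0.72069,
so c = arccos(-0.72069) = 2.37559 rad.
On the unit sphere the arc length equals the central angle: 2.3756.

2.3756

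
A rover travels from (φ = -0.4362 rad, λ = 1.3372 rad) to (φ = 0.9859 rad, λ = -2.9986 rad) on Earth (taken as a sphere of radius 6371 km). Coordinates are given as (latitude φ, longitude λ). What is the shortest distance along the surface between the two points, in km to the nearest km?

13614 km

In radians: φ₁ = -0.4362, φ₂ = 0.9859, Δλ = 111.577° = 1.9474 rad.
cos c = sin φ₁ sin φ₂ + cos φ₁ cos φ₂ cos Δλ = (-0.4225)(0.8338) + (0.9064)(0.5521)(-0.3678) = -0.53629,
so c = arccos(-0.53629) = 2.13684 rad.
Distance = R·c = 6371 × 2.1368 ≈ 13614 km.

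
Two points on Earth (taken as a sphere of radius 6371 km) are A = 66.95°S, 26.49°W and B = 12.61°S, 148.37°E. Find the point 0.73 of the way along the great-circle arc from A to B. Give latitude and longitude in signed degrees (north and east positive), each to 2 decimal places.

-39.68°, 147.16°

The central angle between A and B is δ = 1.7514 rad.
With f = 0.73, the slerp weights are sin((1−f)δ)/sin δ = 0.4630 and sin(fδ)/sin δ = 0.9734.
Weighted sum of the unit vectors: (0.4630)·(0.3504,-0.1746,-0.9202) + (0.9734)·(-0.8309,0.5118,-0.2183) = (-0.6466, 0.4173, -0.6385).
Converting back: φ = atan2(z, √(x²+y²)) = -39.68°, λ = atan2(y, x) = 147.16°.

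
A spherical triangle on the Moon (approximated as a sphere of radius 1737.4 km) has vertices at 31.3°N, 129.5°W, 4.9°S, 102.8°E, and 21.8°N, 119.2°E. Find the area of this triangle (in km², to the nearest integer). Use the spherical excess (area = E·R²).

Side lengths (central angles): a = 0.5438, b = 1.6662, c = 2.1712 rad; semiperimeter s = 2.1906.
By l'Huilier's theorem, tan(E/4) = √[tan(s/2) tan((s−a)/2) tan((s−b)/2) tan((s−c)/2)], giving spherical excess E = 0.2950 rad.
Area = E·R² = 0.2950 × (1737.4)² ≈ 890328 km².

890328 km²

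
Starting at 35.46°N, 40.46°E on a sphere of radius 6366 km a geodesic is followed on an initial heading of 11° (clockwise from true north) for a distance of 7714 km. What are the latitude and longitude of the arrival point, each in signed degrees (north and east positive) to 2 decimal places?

72.25°, -175.42°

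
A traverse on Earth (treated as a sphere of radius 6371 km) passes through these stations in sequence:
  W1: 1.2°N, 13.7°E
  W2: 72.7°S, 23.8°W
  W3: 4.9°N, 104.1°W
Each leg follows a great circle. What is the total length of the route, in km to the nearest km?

18830 km

Leg W1→W2: central angle 1.3532 rad, distance 8621.3 km.
Leg W2→W3: central angle 1.6024 rad, distance 10209.1 km.
Total: 8621.3 + 10209.1 ≈ 18830 km.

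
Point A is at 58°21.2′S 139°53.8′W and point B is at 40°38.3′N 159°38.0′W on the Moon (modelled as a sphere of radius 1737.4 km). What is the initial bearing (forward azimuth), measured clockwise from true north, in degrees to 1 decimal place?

With φ₁ = -1.0185, φ₂ = 0.7093, Δλ = -0.3445 rad, the forward-azimuth formula gives
θ = atan2( sin Δλ cos φ₂ , cos φ₁ sin φ₂ − sin φ₁ cos φ₂ cos Δλ ) = atan2(-0.2563, 0.9498) = -15.10°.
Adding 360° brings this into [0°, 360°): 344.9°.

344.9°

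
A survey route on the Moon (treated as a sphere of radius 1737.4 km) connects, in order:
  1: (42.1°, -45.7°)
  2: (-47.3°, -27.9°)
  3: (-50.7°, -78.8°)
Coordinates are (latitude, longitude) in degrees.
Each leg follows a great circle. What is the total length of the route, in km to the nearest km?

3750 km

Leg 1→2: central angle 1.5844 rad, distance 2752.8 km.
Leg 2→3: central angle 0.5742 rad, distance 997.7 km.
Total: 2752.8 + 997.7 ≈ 3750 km.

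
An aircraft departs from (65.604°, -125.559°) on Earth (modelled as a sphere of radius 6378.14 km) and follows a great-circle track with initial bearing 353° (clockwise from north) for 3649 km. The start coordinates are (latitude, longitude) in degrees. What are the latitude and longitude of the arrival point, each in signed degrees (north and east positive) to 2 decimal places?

80.99°, 79.34°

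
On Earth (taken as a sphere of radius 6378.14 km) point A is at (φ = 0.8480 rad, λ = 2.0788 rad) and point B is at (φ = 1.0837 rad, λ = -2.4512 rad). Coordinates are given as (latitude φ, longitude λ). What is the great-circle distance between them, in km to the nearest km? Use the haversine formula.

With latitudes φ₁ = 48.587°, φ₂ = 62.091° and longitude difference Δλ = 100.450°:
Haversine: a = sin²(Δφ/2) + cos φ₁ cos φ₂ sin²(Δλ/2) = 0.0138 + (0.6615)(0.4681)(0.5907) = 0.19671.
Central angle c = 2·arcsin(√a) = 0.91905 rad.
Distance = R·c = 6378.14 × 0.9190 ≈ 5862 km.

5862 km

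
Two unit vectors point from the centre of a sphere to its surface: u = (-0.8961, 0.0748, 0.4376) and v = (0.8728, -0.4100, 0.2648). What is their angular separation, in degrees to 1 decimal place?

134.2°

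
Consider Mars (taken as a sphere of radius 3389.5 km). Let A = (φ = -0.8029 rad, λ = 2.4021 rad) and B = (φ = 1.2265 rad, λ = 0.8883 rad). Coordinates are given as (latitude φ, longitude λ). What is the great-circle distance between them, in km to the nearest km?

Let φ₁ = -0.8029 rad, φ₂ = 1.2265 rad, and Δλ = -1.5138 rad.
cos c = sin φ₁ sin φ₂ + cos φ₁ cos φ₂ cos Δλ = (-0.7194)(0.9413) + (0.6946)(0.3375)(0.0570) = -0.66380,
so c = arccos(-0.66380) = 2.29668 rad.
Distance = R·c = 3389.5 × 2.2967 ≈ 7785 km.

7785 km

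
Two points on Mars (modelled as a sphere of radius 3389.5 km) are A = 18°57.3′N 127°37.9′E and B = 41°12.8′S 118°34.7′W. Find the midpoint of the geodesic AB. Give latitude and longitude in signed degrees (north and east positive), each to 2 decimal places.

The central angle between A and B is δ = 2.0956 rad.
With f = 0.5, the slerp weights are sin((1−f)δ)/sin δ = 1.0010 and sin(fδ)/sin δ = 1.0010.
Weighted sum of the unit vectors: (1.0010)·(-0.5775,0.7490,0.3248) + (1.0010)·(-0.3599,-0.6606,-0.6589) = (-0.9383, 0.0885, -0.3344).
Converting back: φ = atan2(z, √(x²+y²)) = -19.53°, λ = atan2(y, x) = 174.61°.

-19.53°, 174.61°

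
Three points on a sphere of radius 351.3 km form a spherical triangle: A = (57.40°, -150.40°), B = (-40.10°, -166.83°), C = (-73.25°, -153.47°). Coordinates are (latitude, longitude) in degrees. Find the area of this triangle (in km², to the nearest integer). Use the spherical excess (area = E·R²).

35424 km²

Side lengths (central angles): a = 0.5894, b = 2.2806, c = 1.7187 rad; semiperimeter s = 2.2943.
By l'Huilier's theorem, tan(E/4) = √[tan(s/2) tan((s−a)/2) tan((s−b)/2) tan((s−c)/2)], giving spherical excess E = 0.2870 rad.
Area = E·R² = 0.2870 × (351.3)² ≈ 35424 km².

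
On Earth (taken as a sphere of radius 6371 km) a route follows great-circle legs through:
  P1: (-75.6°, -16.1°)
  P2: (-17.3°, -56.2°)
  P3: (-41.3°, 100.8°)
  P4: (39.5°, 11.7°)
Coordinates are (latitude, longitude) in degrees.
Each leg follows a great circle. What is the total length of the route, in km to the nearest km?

Leg P1→P2: central angle 1.0819 rad, distance 6892.8 km.
Leg P2→P3: central angle 2.0533 rad, distance 13081.5 km.
Leg P3→P4: central angle 1.9940 rad, distance 12703.9 km.
Total: 6892.8 + 13081.5 + 12703.9 ≈ 32678 km.

32678 km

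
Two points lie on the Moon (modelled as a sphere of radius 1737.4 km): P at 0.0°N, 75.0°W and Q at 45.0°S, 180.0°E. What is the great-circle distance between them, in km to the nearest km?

3049 km

In radians: φ₁ = 0.0000, φ₂ = -0.7854, Δλ = -105.000° = -1.8326 rad.
Haversine: a = sin²(Δφ/2) + cos φ₁ cos φ₂ sin²(Δλ/2) = 0.1464 + (1.0000)(0.7071)(0.6294) = 0.59151.
Central angle c = 2·arcsin(√a) = 1.75485 rad.
Distance = R·c = 1737.4 × 1.7548 ≈ 3049 km.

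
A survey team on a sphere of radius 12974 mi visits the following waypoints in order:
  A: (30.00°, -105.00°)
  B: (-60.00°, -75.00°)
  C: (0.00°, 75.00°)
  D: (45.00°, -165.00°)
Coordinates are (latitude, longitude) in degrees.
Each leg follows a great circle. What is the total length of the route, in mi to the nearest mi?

72390 mi

Leg A→B: central angle 1.6288 rad, distance 21132.6 mi.
Leg B→C: central angle 2.0186 rad, distance 26189.7 mi.
Leg C→D: central angle 1.9322 rad, distance 25067.9 mi.
Total: 21132.6 + 26189.7 + 25067.9 ≈ 72390 mi.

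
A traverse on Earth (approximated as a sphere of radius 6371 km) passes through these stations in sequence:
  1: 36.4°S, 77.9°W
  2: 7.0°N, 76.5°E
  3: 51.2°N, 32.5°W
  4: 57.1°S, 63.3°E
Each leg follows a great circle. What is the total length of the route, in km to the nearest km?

41381 km

Leg 1→2: central angle 2.4862 rad, distance 15839.4 km.
Leg 2→3: central angle 1.6785 rad, distance 10693.8 km.
Leg 3→4: central angle 2.3305 rad, distance 14847.9 km.
Total: 15839.4 + 10693.8 + 14847.9 ≈ 41381 km.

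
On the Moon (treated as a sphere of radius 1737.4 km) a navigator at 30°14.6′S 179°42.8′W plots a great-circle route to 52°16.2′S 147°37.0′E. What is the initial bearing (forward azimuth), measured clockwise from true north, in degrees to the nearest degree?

218°

Δλ = -32.670° = -0.5702 rad.
y = sin Δλ · cos φ₂ = (-0.5398)(0.6119) = -0.3303
x = cos φ₁ sin φ₂ − sin φ₁ cos φ₂ cos Δλ = (0.8639)(-0.7909) − (-0.5037)(0.6119)(0.8418) = -0.4238
θ = atan2(y, x) = -142.07°; adding 360° gives 218°.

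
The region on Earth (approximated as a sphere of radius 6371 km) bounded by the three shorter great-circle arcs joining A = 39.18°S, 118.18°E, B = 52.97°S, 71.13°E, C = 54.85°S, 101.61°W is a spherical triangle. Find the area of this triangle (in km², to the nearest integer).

Side lengths (central angles): a = 1.2569, b = 1.3963, c = 0.6051 rad; semiperimeter s = 1.6291.
By l'Huilier's theorem, tan(E/4) = √[tan(s/2) tan((s−a)/2) tan((s−b)/2) tan((s−c)/2)], giving spherical excess E = 0.4562 rad.
Area = E·R² = 0.4562 × (6371)² ≈ 18517658 km².

18517658 km²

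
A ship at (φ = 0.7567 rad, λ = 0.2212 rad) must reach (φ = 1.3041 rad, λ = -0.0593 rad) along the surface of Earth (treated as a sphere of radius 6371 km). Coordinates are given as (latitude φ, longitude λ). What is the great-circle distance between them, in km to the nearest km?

In radians: φ₁ = 0.7567, φ₂ = 1.3041, Δλ = -16.071° = -0.2805 rad.
cos c = sin φ₁ sin φ₂ + cos φ₁ cos φ₂ cos Δλ = (0.6865)(0.9646) + (0.7271)(0.2635)(0.9609) = 0.84639,
so c = arccos(0.84639) = 0.56162 rad.
Distance = R·c = 6371 × 0.5616 ≈ 3578 km.

3578 km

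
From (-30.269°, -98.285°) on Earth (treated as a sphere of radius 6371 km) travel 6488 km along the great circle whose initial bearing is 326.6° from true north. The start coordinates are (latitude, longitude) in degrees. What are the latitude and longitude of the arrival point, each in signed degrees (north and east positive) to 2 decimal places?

Angular distance δ = d/R = 6488/6371 = 1.01836 rad; initial bearing θ = 5.7002 rad.
sin φ₂ = sin φ₁ cos δ + cos φ₁ sin δ cos θ = (-0.5041)(0.5248) + (0.8637)(0.8513)(0.8348) = 0.3493, so φ₂ = 20.44°.
Δλ = atan2(sin θ sin δ cos φ₁, cos δ − sin φ₁ sin φ₂) = atan2(-0.4047, 0.7008) = -30.006°.
λ₂ = -98.285° − 30.006° = -128.29°.

20.44°, -128.29°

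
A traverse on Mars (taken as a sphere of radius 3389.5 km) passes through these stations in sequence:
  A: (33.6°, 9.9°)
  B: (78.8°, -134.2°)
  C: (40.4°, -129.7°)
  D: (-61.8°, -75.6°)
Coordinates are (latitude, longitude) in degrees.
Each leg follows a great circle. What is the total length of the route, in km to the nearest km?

Leg A→B: central angle 1.1464 rad, distance 3885.6 km.
Leg B→C: central angle 0.6709 rad, distance 2274.2 km.
Leg C→D: central angle 1.9393 rad, distance 6573.1 km.
Total: 3885.6 + 2274.2 + 6573.1 ≈ 12733 km.

12733 km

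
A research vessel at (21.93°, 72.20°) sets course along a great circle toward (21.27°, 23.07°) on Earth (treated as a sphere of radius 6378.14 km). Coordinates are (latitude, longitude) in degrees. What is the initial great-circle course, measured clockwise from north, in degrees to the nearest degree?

279°

With φ₁ = 0.3828, φ₂ = 0.3712, Δλ = -0.8575 rad, the forward-azimuth formula gives
θ = atan2( sin Δλ cos φ₂ , cos φ₁ sin φ₂ − sin φ₁ cos φ₂ cos Δλ ) = atan2(-0.7047, 0.1088) = -81.22°.
Adding 360° brings this into [0°, 360°): 279°.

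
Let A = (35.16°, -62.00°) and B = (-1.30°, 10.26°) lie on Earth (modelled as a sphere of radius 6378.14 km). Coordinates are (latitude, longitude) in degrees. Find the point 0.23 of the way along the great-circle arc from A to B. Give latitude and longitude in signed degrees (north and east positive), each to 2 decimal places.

Central angle δ = 1.3326 rad. Interpolating on the sphere with fraction f = 0.23:
P = [sin((1−f)δ)·A + sin(fδ)·B] / sin δ = 0.8801·A + 0.3105·B in Cartesian coordinates,
giving P = (0.6432, -0.5800, 0.4998), i.e. latitude 29.99°, longitude -42.04°.

29.99°, -42.04°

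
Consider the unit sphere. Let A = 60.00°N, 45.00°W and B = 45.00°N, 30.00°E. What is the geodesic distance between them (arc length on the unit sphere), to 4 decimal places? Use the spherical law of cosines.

0.7900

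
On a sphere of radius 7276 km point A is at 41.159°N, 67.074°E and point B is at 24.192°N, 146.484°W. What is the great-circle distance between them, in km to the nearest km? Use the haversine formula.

13666 km

In radians: φ₁ = 0.7184, φ₂ = 0.4222, Δλ = 146.442° = 2.5559 rad.
Haversine: a = sin²(Δφ/2) + cos φ₁ cos φ₂ sin²(Δλ/2) = 0.0218 + (0.7529)(0.9122)(0.9167) = 0.65130.
Central angle c = 2·arcsin(√a) = 1.87821 rad.
Distance = R·c = 7276 × 1.8782 ≈ 13666 km.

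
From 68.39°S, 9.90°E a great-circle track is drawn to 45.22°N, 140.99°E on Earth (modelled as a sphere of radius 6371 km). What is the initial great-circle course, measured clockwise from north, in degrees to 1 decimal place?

107.7°

Δλ = 131.090° = 2.2880 rad.
y = sin Δλ · cos φ₂ = (0.7537)(0.7044) = 0.5309
x = cos φ₁ sin φ₂ − sin φ₁ cos φ₂ cos Δλ = (0.3683)(0.7098) − (-0.9297)(0.7044)(-0.6572) = -0.1690
θ = atan2(y, x) = 107.66°, so the bearing is 107.7°.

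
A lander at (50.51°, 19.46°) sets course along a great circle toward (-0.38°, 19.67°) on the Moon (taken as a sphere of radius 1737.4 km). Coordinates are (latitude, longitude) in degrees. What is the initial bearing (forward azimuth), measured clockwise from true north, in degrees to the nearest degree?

With φ₁ = 0.8816, φ₂ = -0.0066, Δλ = 0.0037 rad, the forward-azimuth formula gives
θ = atan2( sin Δλ cos φ₂ , cos φ₁ sin φ₂ − sin φ₁ cos φ₂ cos Δλ ) = atan2(0.0037, -0.7759) = 179.73°.
So the initial bearing is 180°.

180°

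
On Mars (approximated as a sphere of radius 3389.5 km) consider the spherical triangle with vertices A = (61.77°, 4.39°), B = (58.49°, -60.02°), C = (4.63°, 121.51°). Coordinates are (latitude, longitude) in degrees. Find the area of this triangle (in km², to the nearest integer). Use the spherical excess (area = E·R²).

6852845 km²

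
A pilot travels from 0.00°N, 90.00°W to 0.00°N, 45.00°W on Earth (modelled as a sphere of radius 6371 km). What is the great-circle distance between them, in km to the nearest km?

Let φ₁ = 0.0000 rad, φ₂ = 0.0000 rad, and Δλ = 0.7854 rad.
Haversine: a = sin²(Δφ/2) + cos φ₁ cos φ₂ sin²(Δλ/2) = 0.0000 + (1.0000)(1.0000)(0.1464) = 0.14645.
Central angle c = 2·arcsin(√a) = 0.78540 rad.
Distance = R·c = 6371 × 0.7854 ≈ 5004 km.

5004 km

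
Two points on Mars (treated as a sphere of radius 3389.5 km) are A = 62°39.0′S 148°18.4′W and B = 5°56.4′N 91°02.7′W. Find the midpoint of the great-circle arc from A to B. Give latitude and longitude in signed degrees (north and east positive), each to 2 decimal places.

The central angle between A and B is δ = 1.4150 rad.
With f = 0.5, the slerp weights are sin((1−f)δ)/sin δ = 0.6579 and sin(fδ)/sin δ = 0.6579.
Weighted sum of the unit vectors: (0.6579)·(-0.3909,-0.2414,-0.8882) + (0.6579)·(-0.0181,-0.9945,0.1035) = (-0.2691, -0.8130, -0.5163).
Converting back: φ = atan2(z, √(x²+y²)) = -31.08°, λ = atan2(y, x) = -108.31°.

-31.08°, -108.31°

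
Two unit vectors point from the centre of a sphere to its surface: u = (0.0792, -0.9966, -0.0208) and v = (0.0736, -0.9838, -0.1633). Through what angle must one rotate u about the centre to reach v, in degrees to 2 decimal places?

8.21°

u·v = 0.9897; |u| = 1.0000, |v| = 1.0000.
cos θ = (u·v)/(|u||v|) = 0.9897, so θ = 8.21°.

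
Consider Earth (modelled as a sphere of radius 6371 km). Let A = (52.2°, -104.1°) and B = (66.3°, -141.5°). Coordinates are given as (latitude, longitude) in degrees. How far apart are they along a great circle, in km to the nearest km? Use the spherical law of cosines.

Let φ₁ = 0.9111 rad, φ₂ = 1.1572 rad, and Δλ = -0.6528 rad.
cos c = sin φ₁ sin φ₂ + cos φ₁ cos φ₂ cos Δλ = (0.7902)(0.9157) + (0.6129)(0.4019)(0.7944) = 0.91922,
so c = arccos(0.91922) = 0.40469 rad.
Distance = R·c = 6371 × 0.4047 ≈ 2578 km.

2578 km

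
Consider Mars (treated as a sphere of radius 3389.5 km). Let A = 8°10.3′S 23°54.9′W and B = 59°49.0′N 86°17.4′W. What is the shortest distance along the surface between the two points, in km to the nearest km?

4958 km

In radians: φ₁ = -0.1426, φ₂ = 1.0440, Δλ = -62.375° = -1.0886 rad.
cos c = sin φ₁ sin φ₂ + cos φ₁ cos φ₂ cos Δλ = (-0.1421)(0.8644) + (0.9898)(0.5028)(0.4637) = 0.10789,
so c = arccos(0.10789) = 1.46270 rad.
Distance = R·c = 3389.5 × 1.4627 ≈ 4958 km.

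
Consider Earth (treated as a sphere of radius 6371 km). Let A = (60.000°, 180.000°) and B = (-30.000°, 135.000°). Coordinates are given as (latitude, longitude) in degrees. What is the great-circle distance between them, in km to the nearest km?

10818 km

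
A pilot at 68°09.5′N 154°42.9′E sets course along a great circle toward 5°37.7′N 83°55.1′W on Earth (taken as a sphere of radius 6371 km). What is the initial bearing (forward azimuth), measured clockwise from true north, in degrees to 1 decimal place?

58.7°

With φ₁ = 1.1896, φ₂ = 0.0982, Δλ = 2.1182 rad, the forward-azimuth formula gives
θ = atan2( sin Δλ cos φ₂ , cos φ₁ sin φ₂ − sin φ₁ cos φ₂ cos Δλ ) = atan2(0.8497, 0.5173) = 58.67°.
So the initial bearing is 58.7°.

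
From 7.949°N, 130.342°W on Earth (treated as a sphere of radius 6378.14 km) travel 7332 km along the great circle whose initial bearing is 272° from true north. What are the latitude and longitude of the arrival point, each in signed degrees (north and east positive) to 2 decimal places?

Angular distance δ = d/R = 7332/6378.14 = 1.14955 rad; initial bearing θ = 4.7473 rad.
sin φ₂ = sin φ₁ cos δ + cos φ₁ sin δ cos θ = (0.1383)(0.4089) + (0.9904)(0.9126)(0.0349) = 0.0881, so φ₂ = 5.05°.
Δλ = atan2(sin θ sin δ cos φ₁, cos δ − sin φ₁ sin φ₂) = atan2(-0.9033, 0.3967) = -66.289°.
λ₂ = -130.342° − 66.289° = -196.63° → 163.37° after wrapping to (−180°, 180°].

5.05°, 163.37°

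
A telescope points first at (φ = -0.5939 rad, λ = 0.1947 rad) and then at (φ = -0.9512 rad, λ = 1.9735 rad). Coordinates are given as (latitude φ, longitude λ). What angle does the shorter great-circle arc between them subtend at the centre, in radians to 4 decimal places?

1.2066 rad

Let φ₁ = -0.5939 rad, φ₂ = -0.9512 rad, and Δλ = 1.7788 rad.
Haversine: a = sin²(Δφ/2) + cos φ₁ cos φ₂ sin²(Δλ/2) = 0.0316 + (0.8288)(0.5807)(0.6033) = 0.32190.
Central angle c = 2·arcsin(√a) = 1.20661 rad.
So the angular separation is 1.2066 rad.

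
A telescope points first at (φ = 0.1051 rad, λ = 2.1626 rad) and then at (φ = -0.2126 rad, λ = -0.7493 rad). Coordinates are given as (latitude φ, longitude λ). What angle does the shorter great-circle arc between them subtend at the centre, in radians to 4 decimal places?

Let φ₁ = 0.1051 rad, φ₂ = -0.2126 rad, and Δλ = -2.9119 rad.
Haversine: a = sin²(Δφ/2) + cos φ₁ cos φ₂ sin²(Δλ/2) = 0.0250 + (0.9945)(0.9775)(0.9869) = 0.98435.
Central angle c = 2·arcsin(√a) = 2.89072 rad.
So the angular separation is 2.8907 rad.

2.8907 rad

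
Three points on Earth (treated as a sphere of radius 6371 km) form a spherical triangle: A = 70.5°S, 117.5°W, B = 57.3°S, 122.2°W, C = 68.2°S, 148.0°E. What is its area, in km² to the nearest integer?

Side lengths (central angles): a = 0.6729, b = 0.5246, c = 0.2330 rad; semiperimeter s = 0.7153.
By l'Huilier's theorem, tan(E/4) = √[tan(s/2) tan((s−a)/2) tan((s−b)/2) tan((s−c)/2)], giving spherical excess E = 0.0546 rad.
Area = E·R² = 0.0546 × (6371)² ≈ 2215700 km².

2215700 km²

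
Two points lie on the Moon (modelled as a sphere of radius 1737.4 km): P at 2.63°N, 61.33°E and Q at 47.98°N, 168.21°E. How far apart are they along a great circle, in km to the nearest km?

With latitudes φ₁ = 2.630°, φ₂ = 47.980° and longitude difference Δλ = 106.880°:
Haversine: a = sin²(Δφ/2) + cos φ₁ cos φ₂ sin²(Δλ/2) = 0.1486 + (0.9989)(0.6694)(0.6452) = 0.58004.
Central angle c = 2·arcsin(√a) = 1.73156 rad.
Distance = R·c = 1737.4 × 1.7316 ≈ 3008 km.

3008 km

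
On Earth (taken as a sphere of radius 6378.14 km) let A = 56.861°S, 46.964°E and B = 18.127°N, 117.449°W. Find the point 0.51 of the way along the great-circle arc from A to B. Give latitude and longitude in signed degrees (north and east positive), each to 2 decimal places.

-48.24°, -99.03°

Central angle δ = 2.4356 rad. Interpolating on the sphere with fraction f = 0.51:
P = [sin((1−f)δ)·A + sin(fδ)·B] / sin δ = 1.4328·A + 1.4588·B in Cartesian coordinates,
giving P = (-0.1045, -0.6578, -0.7459), i.e. latitude -48.24°, longitude -99.03°.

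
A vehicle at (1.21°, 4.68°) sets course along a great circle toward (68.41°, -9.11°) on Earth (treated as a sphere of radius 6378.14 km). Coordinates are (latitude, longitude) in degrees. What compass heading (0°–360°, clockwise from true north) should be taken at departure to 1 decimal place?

354.6°

Δλ = -13.790° = -0.2407 rad.
y = sin Δλ · cos φ₂ = (-0.2384)(0.3680) = -0.0877
x = cos φ₁ sin φ₂ − sin φ₁ cos φ₂ cos Δλ = (0.9998)(0.9298) − (0.0211)(0.3680)(0.9712) = 0.9221
θ = atan2(y, x) = -5.43°; adding 360° gives 354.6°.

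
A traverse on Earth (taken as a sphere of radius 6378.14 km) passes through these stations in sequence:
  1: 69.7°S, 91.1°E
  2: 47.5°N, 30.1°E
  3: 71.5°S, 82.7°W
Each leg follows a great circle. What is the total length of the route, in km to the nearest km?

Leg 1→2: central angle 2.1869 rad, distance 13948.3 km.
Leg 2→3: central angle 2.4691 rad, distance 15748.0 km.
Total: 13948.3 + 15748.0 ≈ 29696 km.

29696 km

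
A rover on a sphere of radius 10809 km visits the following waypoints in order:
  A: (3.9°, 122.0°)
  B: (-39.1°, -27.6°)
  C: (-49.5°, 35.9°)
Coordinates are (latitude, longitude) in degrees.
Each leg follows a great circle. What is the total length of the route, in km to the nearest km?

Leg A→B: central angle 2.3613 rad, distance 25523.1 km.
Leg B→C: central angle 0.7891 rad, distance 8529.8 km.
Total: 25523.1 + 8529.8 ≈ 34053 km.

34053 km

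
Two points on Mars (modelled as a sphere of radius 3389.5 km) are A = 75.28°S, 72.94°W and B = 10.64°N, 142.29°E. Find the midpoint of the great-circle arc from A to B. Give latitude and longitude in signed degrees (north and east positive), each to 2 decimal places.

-44.77°, 153.00°

The central angle between A and B is δ = 1.9634 rad.
With f = 0.5, the slerp weights are sin((1−f)δ)/sin δ = 0.8999 and sin(fδ)/sin δ = 0.8999.
Weighted sum of the unit vectors: (0.8999)·(0.0745,-0.2429,-0.9672) + (0.8999)·(-0.7775,0.6011,0.1846) = (-0.6326, 0.3224, -0.7042).
Converting back: φ = atan2(z, √(x²+y²)) = -44.77°, λ = atan2(y, x) = 153.00°.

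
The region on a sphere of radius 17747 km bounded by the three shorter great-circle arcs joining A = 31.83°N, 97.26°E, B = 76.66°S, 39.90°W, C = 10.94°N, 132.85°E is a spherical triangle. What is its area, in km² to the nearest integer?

Side lengths (central angles): a = 1.9926, b = 0.6786, c = 2.2875 rad; semiperimeter s = 2.4793.
By l'Huilier's theorem, tan(E/4) = √[tan(s/2) tan((s−a)/2) tan((s−b)/2) tan((s−c)/2)], giving spherical excess E = 1.1513 rad.
Area = E·R² = 1.1513 × (17747)² ≈ 362605739 km².

362605739 km²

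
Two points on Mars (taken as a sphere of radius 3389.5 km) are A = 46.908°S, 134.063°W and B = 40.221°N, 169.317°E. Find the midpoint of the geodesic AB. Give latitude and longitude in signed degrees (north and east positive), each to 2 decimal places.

-3.79°, -164.09°

The central angle between A and B is δ = 1.7564 rad.
With f = 0.5, the slerp weights are sin((1−f)δ)/sin δ = 0.7830 and sin(fδ)/sin δ = 0.7830.
Weighted sum of the unit vectors: (0.7830)·(-0.4751,-0.4909,-0.7303) + (0.7830)·(-0.7503,0.1415,0.6457) = (-0.9596, -0.2736, -0.0662).
Converting back: φ = atan2(z, √(x²+y²)) = -3.79°, λ = atan2(y, x) = -164.09°.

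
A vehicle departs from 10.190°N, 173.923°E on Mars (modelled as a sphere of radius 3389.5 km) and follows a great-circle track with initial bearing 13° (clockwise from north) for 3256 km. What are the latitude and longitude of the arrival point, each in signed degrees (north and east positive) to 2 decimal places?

62.54°, -162.51°

Angular distance δ = d/R = 3256/3389.5 = 0.96061 rad; initial bearing θ = 0.2269 rad.
sin φ₂ = sin φ₁ cos δ + cos φ₁ sin δ cos θ = (0.1769)(0.5730) + (0.9842)(0.8195)(0.9744) = 0.8873, so φ₂ = 62.54°.
Δλ = atan2(sin θ sin δ cos φ₁, cos δ − sin φ₁ sin φ₂) = atan2(0.1814, 0.4160) = 23.564°.
λ₂ = 173.923° + 23.564° = 197.49° → -162.51° after wrapping to (−180°, 180°].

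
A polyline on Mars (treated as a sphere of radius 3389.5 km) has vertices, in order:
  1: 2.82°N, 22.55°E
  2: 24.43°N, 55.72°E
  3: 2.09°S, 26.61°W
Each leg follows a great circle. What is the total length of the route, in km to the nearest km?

7246 km

Leg 1→2: central angle 0.6737 rad, distance 2283.4 km.
Leg 2→3: central angle 1.4642 rad, distance 4963.0 km.
Total: 2283.4 + 4963.0 ≈ 7246 km.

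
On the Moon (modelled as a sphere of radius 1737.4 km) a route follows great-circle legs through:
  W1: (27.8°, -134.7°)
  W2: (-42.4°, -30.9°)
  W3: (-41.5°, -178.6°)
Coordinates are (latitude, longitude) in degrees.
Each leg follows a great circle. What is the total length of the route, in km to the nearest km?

6345 km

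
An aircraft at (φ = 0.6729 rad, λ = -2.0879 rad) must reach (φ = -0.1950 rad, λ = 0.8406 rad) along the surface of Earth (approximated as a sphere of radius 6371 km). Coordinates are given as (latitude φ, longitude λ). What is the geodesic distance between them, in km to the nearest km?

With latitudes φ₁ = 38.554°, φ₂ = -11.173° and longitude difference Δλ = 167.791°:
cos c = sin φ₁ sin φ₂ + cos φ₁ cos φ₂ cos Δλ = (0.6233)(-0.1938) + (0.7820)(0.9810)(-0.9774) = -0.87061,
so c = arccos(-0.87061) = 2.62724 rad.
Distance = R·c = 6371 × 2.6272 ≈ 16738 km.

16738 km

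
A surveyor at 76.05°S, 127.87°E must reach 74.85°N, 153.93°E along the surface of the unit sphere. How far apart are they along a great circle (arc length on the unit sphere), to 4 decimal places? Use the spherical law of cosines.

2.6470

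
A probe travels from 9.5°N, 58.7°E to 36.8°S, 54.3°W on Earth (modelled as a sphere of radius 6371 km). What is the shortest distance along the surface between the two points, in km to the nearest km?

12681 km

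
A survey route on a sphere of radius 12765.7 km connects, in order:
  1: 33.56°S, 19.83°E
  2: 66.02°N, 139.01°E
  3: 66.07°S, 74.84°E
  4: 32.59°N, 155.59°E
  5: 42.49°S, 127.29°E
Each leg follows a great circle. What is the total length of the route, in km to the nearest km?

Leg 1→2: central angle 2.3053 rad, distance 29428.7 km.
Leg 2→3: central angle 2.4392 rad, distance 31138.6 km.
Leg 3→4: central angle 2.0235 rad, distance 25831.3 km.
Leg 4→5: central angle 1.3865 rad, distance 17700.2 km.
Total: 29428.7 + 31138.6 + 25831.3 + 17700.2 ≈ 104099 km.

104099 km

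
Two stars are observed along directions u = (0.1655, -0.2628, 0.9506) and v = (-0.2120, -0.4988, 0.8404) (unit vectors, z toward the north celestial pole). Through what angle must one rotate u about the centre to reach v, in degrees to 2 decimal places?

u·v = 0.8949; |u| = 1.0000, |v| = 1.0000.
cos θ = (u·v)/(|u||v|) = 0.8948, so θ = 26.51°.

26.51°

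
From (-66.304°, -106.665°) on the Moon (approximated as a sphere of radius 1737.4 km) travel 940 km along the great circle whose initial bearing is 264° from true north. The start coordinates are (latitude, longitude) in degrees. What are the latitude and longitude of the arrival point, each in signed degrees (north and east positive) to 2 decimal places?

-53.76°, -166.71°

Angular distance δ = d/R = 940/1737.4 = 0.54104 rad; initial bearing θ = 4.6077 rad.
sin φ₂ = sin φ₁ cos δ + cos φ₁ sin δ cos θ = (-0.9157)(0.8572) + (0.4019)(0.5150)(-0.1045) = -0.8065, so φ₂ = -53.76°.
Δλ = atan2(sin θ sin δ cos φ₁, cos δ − sin φ₁ sin φ₂) = atan2(-0.2058, 0.1186) = -60.045°.
λ₂ = -106.665° − 60.045° = -166.71°.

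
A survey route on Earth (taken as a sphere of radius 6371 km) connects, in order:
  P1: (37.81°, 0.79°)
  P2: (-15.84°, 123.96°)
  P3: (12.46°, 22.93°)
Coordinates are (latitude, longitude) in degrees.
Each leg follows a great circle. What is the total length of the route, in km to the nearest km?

25517 km

Leg P1→P2: central angle 2.1934 rad, distance 13974.3 km.
Leg P2→P3: central angle 1.8117 rad, distance 11542.6 km.
Total: 13974.3 + 11542.6 ≈ 25517 km.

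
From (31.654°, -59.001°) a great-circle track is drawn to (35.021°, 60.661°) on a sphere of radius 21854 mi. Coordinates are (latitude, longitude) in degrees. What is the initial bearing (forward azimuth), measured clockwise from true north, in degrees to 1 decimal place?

45.4°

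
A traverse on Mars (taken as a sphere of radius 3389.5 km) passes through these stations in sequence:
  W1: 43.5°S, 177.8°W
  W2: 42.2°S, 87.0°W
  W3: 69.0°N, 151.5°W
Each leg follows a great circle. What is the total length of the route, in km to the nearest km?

10873 km

Leg W1→W2: central angle 1.0986 rad, distance 3723.6 km.
Leg W2→W3: central angle 2.1093 rad, distance 7149.3 km.
Total: 3723.6 + 7149.3 ≈ 10873 km.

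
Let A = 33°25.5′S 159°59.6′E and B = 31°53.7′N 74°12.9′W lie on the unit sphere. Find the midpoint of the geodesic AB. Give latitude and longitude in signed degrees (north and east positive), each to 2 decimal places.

-1.68°, -136.15°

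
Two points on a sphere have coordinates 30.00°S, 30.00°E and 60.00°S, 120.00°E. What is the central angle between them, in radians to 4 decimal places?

Let φ₁ = -0.5236 rad, φ₂ = -1.0472 rad, and Δλ = 1.5708 rad.
cos c = sin φ₁ sin φ₂ + cos φ₁ cos φ₂ cos Δλ = (-0.5000)(-0.8660) + (0.8660)(0.5000)(0.0000) = 0.43301,
so c = arccos(0.43301) = 1.12296 rad.
So the angular separation is 1.1230 rad.

1.1230 rad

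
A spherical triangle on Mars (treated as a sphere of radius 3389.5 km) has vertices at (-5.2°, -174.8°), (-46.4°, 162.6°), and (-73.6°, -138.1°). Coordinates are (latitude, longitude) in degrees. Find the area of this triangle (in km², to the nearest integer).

Side lengths (central angles): a = 0.6532, b = 1.2531, c = 0.7959 rad; semiperimeter s = 1.3511.
By l'Huilier's theorem, tan(E/4) = √[tan(s/2) tan((s−a)/2) tan((s−b)/2) tan((s−c)/2)], giving spherical excess E = 0.2550 rad.
Area = E·R² = 0.2550 × (3389.5)² ≈ 2929342 km².

2929342 km²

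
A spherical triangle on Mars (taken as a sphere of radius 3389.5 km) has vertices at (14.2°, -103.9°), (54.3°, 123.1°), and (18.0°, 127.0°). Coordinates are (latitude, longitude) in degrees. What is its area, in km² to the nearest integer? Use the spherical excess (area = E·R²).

Side lengths (central angles): a = 0.6357, b = 2.1010, c = 1.7585 rad; semiperimeter s = 2.2476.
By l'Huilier's theorem, tan(E/4) = √[tan(s/2) tan((s−a)/2) tan((s−b)/2) tan((s−c)/2)], giving spherical excess E = 0.7880 rad.
Area = E·R² = 0.7880 × (3389.5)² ≈ 9053332 km².

9053332 km²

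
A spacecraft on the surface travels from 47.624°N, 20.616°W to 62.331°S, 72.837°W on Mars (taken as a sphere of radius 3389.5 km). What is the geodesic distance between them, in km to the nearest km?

With latitudes φ₁ = 47.624°, φ₂ = -62.331° and longitude difference Δλ = -52.221°:
cos c = sin φ₁ sin φ₂ + cos φ₁ cos φ₂ cos Δλ = (0.7387)(-0.8856) + (0.6740)(0.4644)(0.6126) = -0.46252,
so c = arccos(-0.46252) = 2.05164 rad.
Distance = R·c = 3389.5 × 2.0516 ≈ 6954 km.

6954 km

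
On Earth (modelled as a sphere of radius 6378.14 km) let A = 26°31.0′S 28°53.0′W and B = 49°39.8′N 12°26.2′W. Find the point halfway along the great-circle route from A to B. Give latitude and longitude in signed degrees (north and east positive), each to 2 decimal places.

11.69°, -21.99°

The central angle between A and B is δ = 1.3539 rad.
With f = 0.5, the slerp weights are sin((1−f)δ)/sin δ = 0.6415 and sin(fδ)/sin δ = 0.6415.
Weighted sum of the unit vectors: (0.6415)·(0.7835,-0.4322,-0.4465) + (0.6415)·(0.6321,-0.1394,0.7623) = (0.9080, -0.3667, 0.2026).
Converting back: φ = atan2(z, √(x²+y²)) = 11.69°, λ = atan2(y, x) = -21.99°.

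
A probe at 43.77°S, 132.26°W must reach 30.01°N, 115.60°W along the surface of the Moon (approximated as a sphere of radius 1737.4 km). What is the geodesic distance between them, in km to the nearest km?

2285 km

With latitudes φ₁ = -43.770°, φ₂ = 30.010° and longitude difference Δλ = 16.660°:
cos c = sin φ₁ sin φ₂ + cos φ₁ cos φ₂ cos Δλ = (-0.6918)(0.5002) + (0.7221)(0.8659)(0.9580) = 0.25308,
so c = arccos(0.25308) = 1.31494 rad.
Distance = R·c = 1737.4 × 1.3149 ≈ 2285 km.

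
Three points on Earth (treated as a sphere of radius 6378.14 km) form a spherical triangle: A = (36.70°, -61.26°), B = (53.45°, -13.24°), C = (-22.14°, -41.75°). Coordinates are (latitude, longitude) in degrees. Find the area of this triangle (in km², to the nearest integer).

16032442 km²

Side lengths (central angles): a = 1.3878, b = 1.0761, c = 0.6444 rad; semiperimeter s = 1.5541.
By l'Huilier's theorem, tan(E/4) = √[tan(s/2) tan((s−a)/2) tan((s−b)/2) tan((s−c)/2)], giving spherical excess E = 0.3941 rad.
Area = E·R² = 0.3941 × (6378.14)² ≈ 16032442 km².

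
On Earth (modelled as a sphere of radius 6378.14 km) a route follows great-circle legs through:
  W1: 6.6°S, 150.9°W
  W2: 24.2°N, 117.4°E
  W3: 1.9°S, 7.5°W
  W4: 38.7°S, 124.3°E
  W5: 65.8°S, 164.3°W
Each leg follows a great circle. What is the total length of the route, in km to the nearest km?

42780 km

Leg W1→W2: central angle 1.6449 rad, distance 10491.1 km.
Leg W2→W3: central angle 2.1355 rad, distance 13620.6 km.
Leg W3→W4: central angle 2.0934 rad, distance 13352.2 km.
Leg W4→W5: central angle 0.8334 rad, distance 5315.8 km.
Total: 10491.1 + 13620.6 + 13352.2 + 5315.8 ≈ 42780 km.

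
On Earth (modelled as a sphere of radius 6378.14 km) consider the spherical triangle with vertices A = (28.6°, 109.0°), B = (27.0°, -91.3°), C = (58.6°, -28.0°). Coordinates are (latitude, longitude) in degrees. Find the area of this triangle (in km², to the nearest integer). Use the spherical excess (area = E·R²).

37436992 km²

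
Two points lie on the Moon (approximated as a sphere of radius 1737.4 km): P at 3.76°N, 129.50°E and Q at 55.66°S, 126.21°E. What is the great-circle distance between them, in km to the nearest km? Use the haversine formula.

In radians: φ₁ = 0.0656, φ₂ = -0.9715, Δλ = -3.290° = -0.0574 rad.
Haversine: a = sin²(Δφ/2) + cos φ₁ cos φ₂ sin²(Δλ/2) = 0.2456 + (0.9978)(0.5641)(0.0008) = 0.24609.
Central angle c = 2·arcsin(√a) = 1.03815 rad.
Distance = R·c = 1737.4 × 1.0382 ≈ 1804 km.

1804 km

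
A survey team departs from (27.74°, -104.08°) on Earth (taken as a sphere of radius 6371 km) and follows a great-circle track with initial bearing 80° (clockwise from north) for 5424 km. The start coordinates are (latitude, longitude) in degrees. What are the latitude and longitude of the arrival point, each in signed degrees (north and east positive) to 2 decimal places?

24.98°, -49.27°

Angular distance δ = d/R = 5424/6371 = 0.85136 rad; initial bearing θ = 1.3963 rad.
sin φ₂ = sin φ₁ cos δ + cos φ₁ sin δ cos θ = (0.4655)(0.6590) + (0.8851)(0.7522)(0.1736) = 0.4223, so φ₂ = 24.98°.
Δλ = atan2(sin θ sin δ cos φ₁, cos δ − sin φ₁ sin φ₂) = atan2(0.6556, 0.4624) = 54.806°.
λ₂ = -104.080° + 54.806° = -49.27°.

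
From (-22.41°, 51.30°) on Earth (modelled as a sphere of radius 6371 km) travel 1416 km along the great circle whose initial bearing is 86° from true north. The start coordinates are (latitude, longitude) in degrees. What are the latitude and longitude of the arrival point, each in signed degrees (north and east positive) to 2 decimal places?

-20.96°, 64.92°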